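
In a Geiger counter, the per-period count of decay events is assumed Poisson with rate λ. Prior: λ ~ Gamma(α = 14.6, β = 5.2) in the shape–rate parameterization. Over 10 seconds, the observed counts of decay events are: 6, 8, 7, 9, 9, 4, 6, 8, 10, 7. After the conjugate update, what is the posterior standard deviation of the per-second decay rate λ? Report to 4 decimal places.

With a Gamma(shape α, rate β) prior, the Poisson likelihood is conjugate: the posterior is Gamma(α + ΣXᵢ, β + n).
Sum of counts S = 74 over n = 10 seconds.
Posterior: Gamma(α+S, β+n) = Gamma(14.6+74, 5.2+10) = Gamma(88.6, 15.2).
SD = √α/β = √88.6/15.2 = 0.6193.

0.6193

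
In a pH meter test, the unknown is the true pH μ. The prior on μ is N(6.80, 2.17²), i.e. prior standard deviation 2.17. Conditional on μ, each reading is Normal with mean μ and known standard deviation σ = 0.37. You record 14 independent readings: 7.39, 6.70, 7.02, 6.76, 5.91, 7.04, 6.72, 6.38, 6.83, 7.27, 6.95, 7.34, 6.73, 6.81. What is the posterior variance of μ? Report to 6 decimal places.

For Normal data with known variance σ², a Normal(μ₀, σ₀²) prior on μ is conjugate. Posterior precision = 1/σ₀² + n/σ²; posterior mean is the precision-weighted average of μ₀ and x̄.
σ₀² = 2.17² = 4.7089, σ² = 0.37² = 0.1369; σ² + n·σ₀² = 0.1369 + 14·4.7089 = 66.0615.
Posterior precision = 1/σ₀² + n/σ² = 1/4.7089 + 14/0.1369 = (σ² + n·σ₀²)/(σ₀²σ²) = 66.0615/(4.7089·0.1369); posterior variance σₙ² = σ₀²σ²/(σ² + n·σ₀²) = 4.7089·0.1369/66.0615 = 0.009758.

0.009758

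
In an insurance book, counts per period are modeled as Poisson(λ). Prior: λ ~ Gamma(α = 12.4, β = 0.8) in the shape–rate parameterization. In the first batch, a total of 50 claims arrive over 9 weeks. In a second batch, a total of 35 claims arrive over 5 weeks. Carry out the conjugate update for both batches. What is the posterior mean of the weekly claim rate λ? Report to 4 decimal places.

With a Gamma(shape α, rate β) prior, the Poisson likelihood is conjugate: the posterior is Gamma(α + ΣXᵢ, β + n).
After batch 1: Gamma(α+S, β+n) = Gamma(12.4+50, 0.8+9) = Gamma(62.4, 9.8).
After batch 2: Gamma(α+S, β+n) = Gamma(62.4+35, 9.8+5) = Gamma(97.4, 14.8).
Posterior mean = α/β = 97.4/14.8 = 6.5811.

6.5811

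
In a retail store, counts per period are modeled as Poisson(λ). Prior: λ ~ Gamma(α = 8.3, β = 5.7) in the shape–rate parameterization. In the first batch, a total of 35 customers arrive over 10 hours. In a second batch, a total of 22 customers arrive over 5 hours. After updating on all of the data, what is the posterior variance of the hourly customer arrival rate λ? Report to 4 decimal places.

With a Gamma(shape α, rate β) prior, the Poisson likelihood is conjugate: the posterior is Gamma(α + ΣXᵢ, β + n).
After batch 1: Gamma(α+S, β+n) = Gamma(8.3+35, 5.7+10) = Gamma(43.3, 15.7).
After batch 2: Gamma(α+S, β+n) = Gamma(43.3+22, 15.7+5) = Gamma(65.3, 20.7).
Var = α/β² = 65.3/20.7² = 0.1524.

0.1524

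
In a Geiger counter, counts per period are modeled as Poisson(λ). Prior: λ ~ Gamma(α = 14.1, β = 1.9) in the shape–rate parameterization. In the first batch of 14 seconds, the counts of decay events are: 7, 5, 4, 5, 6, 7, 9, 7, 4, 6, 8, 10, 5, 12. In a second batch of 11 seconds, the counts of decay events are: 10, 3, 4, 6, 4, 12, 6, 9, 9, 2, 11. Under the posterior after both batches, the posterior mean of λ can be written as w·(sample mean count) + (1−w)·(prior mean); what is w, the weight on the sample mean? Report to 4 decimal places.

0.9294

With a Gamma(shape α, rate β) prior, the Poisson likelihood is conjugate: the posterior is Gamma(α + ΣXᵢ, β + n).
Total number of seconds: n = 14 + 11 = 25.
Posterior mean = (α₀+S)/(β₀+n) = [n/(β₀+n)]·(S/n) + [β₀/(β₀+n)]·(α₀/β₀), so only n and β₀ enter the weight.
Weight on data w = n/(β₀+n) = 25/(1.9+25) = 25/26.9 = 0.9294.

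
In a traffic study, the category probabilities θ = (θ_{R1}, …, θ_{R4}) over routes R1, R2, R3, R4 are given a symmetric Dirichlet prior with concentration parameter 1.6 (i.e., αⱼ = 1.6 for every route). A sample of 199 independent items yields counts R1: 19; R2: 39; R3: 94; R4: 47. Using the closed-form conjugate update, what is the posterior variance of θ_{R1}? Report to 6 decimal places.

The Dirichlet prior is conjugate to the Multinomial likelihood: each posterior αⱼ = prior αⱼ + observed count nⱼ.
Posterior concentration: (20.6, 40.6, 95.6, 48.6), total = 205.4.
Var[θ_j] = α_j(Σα−α_j)/((Σα)²(Σα+1)) = 20.6·184.8/(205.4²·206.4) = 0.000437.

0.000437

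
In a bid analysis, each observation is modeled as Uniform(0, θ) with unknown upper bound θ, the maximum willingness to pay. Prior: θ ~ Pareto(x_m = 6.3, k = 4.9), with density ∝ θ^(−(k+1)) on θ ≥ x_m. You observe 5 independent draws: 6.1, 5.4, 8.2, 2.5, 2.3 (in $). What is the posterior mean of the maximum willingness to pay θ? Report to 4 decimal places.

9.1213

A Pareto(scale x_m, shape k) prior on the upper bound θ of Uniform(0, θ) is conjugate: posterior is Pareto(max(x_m, max xᵢ), k + n).
Sample maximum = 8.2; prior scale x_m = 6.3 → posterior scale = max = 8.2.
Posterior shape = 4.9 + 5 = 9.9.
E[θ|data] = k·x_m/(k−1) = 9.9·8.2/8.9 = 9.1213.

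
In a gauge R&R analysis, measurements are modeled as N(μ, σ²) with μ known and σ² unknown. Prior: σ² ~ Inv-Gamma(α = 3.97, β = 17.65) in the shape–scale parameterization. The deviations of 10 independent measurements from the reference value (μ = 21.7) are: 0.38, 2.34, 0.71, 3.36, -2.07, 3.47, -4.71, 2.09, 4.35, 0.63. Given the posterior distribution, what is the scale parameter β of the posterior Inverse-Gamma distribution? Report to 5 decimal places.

With known mean μ and an Inverse-Gamma(α, β) prior on σ², the Normal likelihood is conjugate: posterior is Inv-Gamma(α + n/2, β + Σ(xᵢ−μ)²/2).
Σ(xᵢ−μ)² = (0.38)² + (2.34)² + (0.71)² + (3.36)² + (-2.07)² + (3.47)² + (-4.71)² + (2.09)² + (4.35)² + (0.63)² = 79.6111.
Posterior: Inv-Gamma(3.97 + 10/2, 17.65 + 79.6111/2) = Inv-Gamma(8.97, 57.45555).
Posterior β = 57.45555.

57.45555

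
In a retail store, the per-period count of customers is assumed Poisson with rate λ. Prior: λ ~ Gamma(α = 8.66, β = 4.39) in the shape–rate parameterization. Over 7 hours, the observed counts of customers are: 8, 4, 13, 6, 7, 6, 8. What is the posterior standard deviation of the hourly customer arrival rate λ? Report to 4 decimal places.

0.6838

With a Gamma(shape α, rate β) prior, the Poisson likelihood is conjugate: the posterior is Gamma(α + ΣXᵢ, β + n).
Sum of counts S = 52 over n = 7 hours.
Posterior: Gamma(α+S, β+n) = Gamma(8.66+52, 4.39+7) = Gamma(60.66, 11.39).
SD = √α/β = √60.66/11.39 = 0.6838.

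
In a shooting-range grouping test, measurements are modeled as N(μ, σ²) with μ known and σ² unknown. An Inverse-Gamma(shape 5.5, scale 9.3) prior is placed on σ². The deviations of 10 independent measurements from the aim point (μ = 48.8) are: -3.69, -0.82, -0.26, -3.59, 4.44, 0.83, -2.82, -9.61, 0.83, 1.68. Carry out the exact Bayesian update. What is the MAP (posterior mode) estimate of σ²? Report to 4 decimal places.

7.3940

With known mean μ and an Inverse-Gamma(α, β) prior on σ², the Normal likelihood is conjugate: posterior is Inv-Gamma(α + n/2, β + Σ(xᵢ−μ)²/2).
Σ(xᵢ−μ)² = (-3.69)² + (-0.82)² + (-0.26)² + (-3.59)² + (4.44)² + (0.83)² + (-2.82)² + (-9.61)² + (0.83)² + (1.68)² = 151.4625.
Posterior: Inv-Gamma(5.5 + 10/2, 9.3 + 151.4625/2) = Inv-Gamma(10.50, 85.03125).
Mode = β/(α+1) = 85.03125/11.50 = 7.3940.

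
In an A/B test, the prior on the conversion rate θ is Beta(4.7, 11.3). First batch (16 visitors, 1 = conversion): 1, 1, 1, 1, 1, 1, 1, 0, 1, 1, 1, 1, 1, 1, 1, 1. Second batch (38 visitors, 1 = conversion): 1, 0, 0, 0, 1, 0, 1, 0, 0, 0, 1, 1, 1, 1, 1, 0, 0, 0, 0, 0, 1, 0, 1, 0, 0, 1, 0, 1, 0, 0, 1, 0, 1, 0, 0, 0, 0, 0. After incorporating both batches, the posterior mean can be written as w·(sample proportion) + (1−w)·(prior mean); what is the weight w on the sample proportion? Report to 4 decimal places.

0.7714

The Beta prior is conjugate to a Binomial/Bernoulli likelihood; the update adds successes to α and failures to β.
Total number of visitors: n = 16 + 38 = 54.
Posterior mean = (α₀+k)/(α₀+β₀+n) = [n/(α₀+β₀+n)]·(k/n) + [(α₀+β₀)/(α₀+β₀+n)]·α₀/(α₀+β₀), so only n and the prior enter the weight.
The weight on the data is w = n/(α₀+β₀+n) = 54/(4.7+11.3+54) = 54/70.0 = 0.7714.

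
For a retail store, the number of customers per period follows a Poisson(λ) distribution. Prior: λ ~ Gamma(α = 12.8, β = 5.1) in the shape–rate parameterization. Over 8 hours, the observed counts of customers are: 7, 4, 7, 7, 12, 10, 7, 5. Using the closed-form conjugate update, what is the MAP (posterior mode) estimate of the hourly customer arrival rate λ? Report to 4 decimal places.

With a Gamma(shape α, rate β) prior, the Poisson likelihood is conjugate: the posterior is Gamma(α + ΣXᵢ, β + n).
Sum of counts S = 59 over n = 8 hours.
Posterior: Gamma(α+S, β+n) = Gamma(12.8+59, 5.1+8) = Gamma(71.8, 13.1).
Mode of Gamma(α,β) for α≥1 is (α−1)/β = 70.8/13.1 = 5.4046.

5.4046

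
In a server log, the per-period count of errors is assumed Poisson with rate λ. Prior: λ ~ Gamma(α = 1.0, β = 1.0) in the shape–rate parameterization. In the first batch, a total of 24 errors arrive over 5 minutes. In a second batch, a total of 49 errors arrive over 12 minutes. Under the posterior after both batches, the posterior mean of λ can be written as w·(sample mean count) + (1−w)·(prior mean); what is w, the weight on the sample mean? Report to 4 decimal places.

With a Gamma(shape α, rate β) prior, the Poisson likelihood is conjugate: the posterior is Gamma(α + ΣXᵢ, β + n).
Total number of minutes: n = 5 + 12 = 17.
Posterior mean = (α₀+S)/(β₀+n) = [n/(β₀+n)]·(S/n) + [β₀/(β₀+n)]·(α₀/β₀), so only n and β₀ enter the weight.
Weight on data w = n/(β₀+n) = 17/(1.0+17) = 17/18.0 = 0.9444.

0.9444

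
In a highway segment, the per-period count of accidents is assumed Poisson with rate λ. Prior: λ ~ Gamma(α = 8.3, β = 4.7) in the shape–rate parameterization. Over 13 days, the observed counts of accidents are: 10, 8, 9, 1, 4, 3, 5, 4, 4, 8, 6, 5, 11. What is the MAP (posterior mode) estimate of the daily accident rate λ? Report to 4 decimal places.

4.8192

With a Gamma(shape α, rate β) prior, the Poisson likelihood is conjugate: the posterior is Gamma(α + ΣXᵢ, β + n).
Sum of counts S = 78 over n = 13 days.
Posterior: Gamma(α+S, β+n) = Gamma(8.3+78, 4.7+13) = Gamma(86.3, 17.7).
Mode of Gamma(α,β) for α≥1 is (α−1)/β = 85.3/17.7 = 4.8192.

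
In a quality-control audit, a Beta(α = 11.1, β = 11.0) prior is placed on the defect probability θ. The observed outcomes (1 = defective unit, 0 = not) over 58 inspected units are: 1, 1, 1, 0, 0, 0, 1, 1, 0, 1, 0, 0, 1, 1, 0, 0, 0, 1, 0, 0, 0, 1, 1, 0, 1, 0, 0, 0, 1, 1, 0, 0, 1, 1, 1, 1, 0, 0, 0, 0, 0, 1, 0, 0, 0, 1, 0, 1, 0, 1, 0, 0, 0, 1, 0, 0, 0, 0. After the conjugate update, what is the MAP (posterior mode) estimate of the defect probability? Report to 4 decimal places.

0.4238

The Beta prior is conjugate to a Binomial/Bernoulli likelihood; the update adds successes to α and failures to β.
Posterior: Beta(α+k, β+n−k) = Beta(11.1+23, 11.0+35) = Beta(34.1, 46.0).
Mode of Beta(a,b) for a,b>1 is (a−1)/(a+b−2) = 33.1/78.1 = 0.4238.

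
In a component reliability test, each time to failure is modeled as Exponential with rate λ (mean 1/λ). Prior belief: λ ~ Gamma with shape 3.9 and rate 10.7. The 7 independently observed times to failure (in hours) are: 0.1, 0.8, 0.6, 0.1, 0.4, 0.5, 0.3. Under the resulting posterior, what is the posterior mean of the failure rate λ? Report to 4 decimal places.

0.8074

With a Gamma(shape α, rate β) prior on the exponential rate λ, the posterior after n observations with total T = Σxᵢ is Gamma(α+n, β+T).
Sum of observations T = 2.8 hours; n = 7.
Posterior: Gamma(3.9+7, 10.7+2.8) = Gamma(10.9, 13.5).
Posterior mean of λ = α/β = 10.9/13.5 = 0.8074.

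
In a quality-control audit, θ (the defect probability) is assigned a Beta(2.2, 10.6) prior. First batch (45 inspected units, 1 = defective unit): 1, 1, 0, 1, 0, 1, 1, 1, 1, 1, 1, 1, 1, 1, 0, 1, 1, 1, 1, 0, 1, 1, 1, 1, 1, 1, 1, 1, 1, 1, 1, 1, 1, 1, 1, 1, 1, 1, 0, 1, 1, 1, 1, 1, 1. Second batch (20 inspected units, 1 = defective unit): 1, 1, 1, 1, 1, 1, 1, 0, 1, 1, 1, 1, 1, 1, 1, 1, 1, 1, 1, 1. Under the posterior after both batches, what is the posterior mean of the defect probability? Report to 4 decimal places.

The Beta prior is conjugate to a Binomial/Bernoulli likelihood; the update adds successes to α and failures to β.
After batch 1: Beta(2.2+40, 10.6+5) = Beta(42.2, 15.6).
After batch 2: Beta(42.2+19, 15.6+1) = Beta(61.2, 16.6).
Posterior mean = α/(α+β) = 61.2/77.8 = 0.7866.

0.7866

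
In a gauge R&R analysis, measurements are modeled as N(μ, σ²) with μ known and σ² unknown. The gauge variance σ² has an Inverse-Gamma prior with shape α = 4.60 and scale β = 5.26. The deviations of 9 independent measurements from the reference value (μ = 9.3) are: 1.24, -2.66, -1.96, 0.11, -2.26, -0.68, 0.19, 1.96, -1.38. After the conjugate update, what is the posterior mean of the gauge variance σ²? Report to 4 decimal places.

2.1197

With known mean μ and an Inverse-Gamma(α, β) prior on σ², the Normal likelihood is conjugate: posterior is Inv-Gamma(α + n/2, β + Σ(xᵢ−μ)²/2).
Σ(xᵢ−μ)² = (1.24)² + (-2.66)² + (-1.96)² + (0.11)² + (-2.26)² + (-0.68)² + (0.19)² + (1.96)² + (-1.38)² = 23.8190.
Posterior: Inv-Gamma(4.60 + 9/2, 5.26 + 23.8190/2) = Inv-Gamma(9.10, 17.16950).
E[σ²|data] = β/(α−1) = 17.16950/8.10 = 2.1197.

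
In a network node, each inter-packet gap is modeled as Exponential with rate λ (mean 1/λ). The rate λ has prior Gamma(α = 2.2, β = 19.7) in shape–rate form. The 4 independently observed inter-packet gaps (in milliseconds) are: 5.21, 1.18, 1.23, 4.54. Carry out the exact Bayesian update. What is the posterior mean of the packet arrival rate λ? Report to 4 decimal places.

With a Gamma(shape α, rate β) prior on the exponential rate λ, the posterior after n observations with total T = Σxᵢ is Gamma(α+n, β+T).
Sum of observations T = 12.16 milliseconds; n = 4.
Posterior: Gamma(2.2+4, 19.7+12.16) = Gamma(6.2, 31.86).
Posterior mean of λ = α/β = 6.2/31.86 = 0.1946.

0.1946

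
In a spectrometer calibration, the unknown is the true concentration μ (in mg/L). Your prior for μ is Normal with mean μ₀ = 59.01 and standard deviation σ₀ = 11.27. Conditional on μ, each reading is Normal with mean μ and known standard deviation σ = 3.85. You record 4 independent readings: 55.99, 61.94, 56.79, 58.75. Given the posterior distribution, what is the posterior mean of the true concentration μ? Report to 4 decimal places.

58.3857

For Normal data with known variance σ², a Normal(μ₀, σ₀²) prior on μ is conjugate. Posterior precision = 1/σ₀² + n/σ²; posterior mean is the precision-weighted average of μ₀ and x̄.
Σxᵢ = 55.99 + 61.94 + 56.79 + 58.75 = 233.47, so n·x̄ = 233.47.
σ₀² = 11.27² = 127.0129, σ² = 3.85² = 14.8225; σ² + n·σ₀² = 14.8225 + 4·127.0129 = 522.8741.
Posterior mean = (μ₀/σ₀² + n·x̄/σ²)/(1/σ₀² + n/σ²) = (σ²·μ₀ + σ₀²·n·x̄)/(σ² + n·σ₀²) = (14.8225·59.01 + 127.0129·233.47)/522.8741 = 30528.377488/522.8741 = 58.3857.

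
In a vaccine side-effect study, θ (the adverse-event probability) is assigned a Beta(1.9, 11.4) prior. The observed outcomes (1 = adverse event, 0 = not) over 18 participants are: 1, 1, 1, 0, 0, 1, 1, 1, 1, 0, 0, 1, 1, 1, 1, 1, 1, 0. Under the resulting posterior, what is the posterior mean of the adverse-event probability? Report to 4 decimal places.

0.4760

The Beta prior is conjugate to a Binomial/Bernoulli likelihood; the update adds successes to α and failures to β.
Posterior: Beta(α+k, β+n−k) = Beta(1.9+13, 11.4+5) = Beta(14.9, 16.4).
Posterior mean = α/(α+β) = 14.9/31.3 = 0.4760.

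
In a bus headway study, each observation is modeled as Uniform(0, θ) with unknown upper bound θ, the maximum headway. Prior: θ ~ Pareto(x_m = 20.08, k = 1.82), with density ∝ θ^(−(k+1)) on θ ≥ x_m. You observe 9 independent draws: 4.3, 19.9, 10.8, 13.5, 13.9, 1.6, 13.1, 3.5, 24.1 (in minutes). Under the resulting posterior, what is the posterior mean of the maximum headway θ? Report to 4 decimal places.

26.5542

A Pareto(scale x_m, shape k) prior on the upper bound θ of Uniform(0, θ) is conjugate: posterior is Pareto(max(x_m, max xᵢ), k + n).
Sample maximum = 24.1; prior scale x_m = 20.08 → posterior scale = max = 24.10.
Posterior shape = 1.82 + 9 = 10.82.
E[θ|data] = k·x_m/(k−1) = 10.82·24.10/9.82 = 26.5542.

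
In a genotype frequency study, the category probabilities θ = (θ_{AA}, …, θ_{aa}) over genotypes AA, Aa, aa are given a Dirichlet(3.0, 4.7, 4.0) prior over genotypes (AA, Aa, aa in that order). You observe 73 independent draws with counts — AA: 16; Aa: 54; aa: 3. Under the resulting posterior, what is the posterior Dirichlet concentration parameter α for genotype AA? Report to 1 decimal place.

The Dirichlet prior is conjugate to the Multinomial likelihood: each posterior αⱼ = prior αⱼ + observed count nⱼ.
Posterior concentration: (19.0, 58.7, 7.0), total = 84.7.
α_{AA} = 3.0 + 16 = 19.0.

19.0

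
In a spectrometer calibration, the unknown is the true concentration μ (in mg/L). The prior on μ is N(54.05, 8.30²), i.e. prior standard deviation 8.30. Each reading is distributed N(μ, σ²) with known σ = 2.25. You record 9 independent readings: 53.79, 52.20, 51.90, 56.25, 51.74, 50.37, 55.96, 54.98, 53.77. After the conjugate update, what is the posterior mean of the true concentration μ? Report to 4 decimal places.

For Normal data with known variance σ², a Normal(μ₀, σ₀²) prior on μ is conjugate. Posterior precision = 1/σ₀² + n/σ²; posterior mean is the precision-weighted average of μ₀ and x̄.
Σxᵢ = 53.79 + 52.20 + 51.90 + 56.25 + 51.74 + 50.37 + 55.96 + 54.98 + 53.77 = 480.96, so n·x̄ = 480.96.
σ₀² = 8.30² = 68.89, σ² = 2.25² = 5.0625; σ² + n·σ₀² = 5.0625 + 9·68.89 = 625.0725.
Posterior mean = (μ₀/σ₀² + n·x̄/σ²)/(1/σ₀² + n/σ²) = (σ²·μ₀ + σ₀²·n·x̄)/(σ² + n·σ₀²) = (5.0625·54.05 + 68.89·480.96)/625.0725 = 33406.962525/625.0725 = 53.4449.

53.4449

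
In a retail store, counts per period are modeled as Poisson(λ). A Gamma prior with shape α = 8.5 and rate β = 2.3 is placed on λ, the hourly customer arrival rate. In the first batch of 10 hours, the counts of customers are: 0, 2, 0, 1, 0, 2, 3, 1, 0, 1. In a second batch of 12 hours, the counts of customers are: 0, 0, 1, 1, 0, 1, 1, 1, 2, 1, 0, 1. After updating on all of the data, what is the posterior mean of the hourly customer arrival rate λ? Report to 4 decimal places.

With a Gamma(shape α, rate β) prior, the Poisson likelihood is conjugate: the posterior is Gamma(α + ΣXᵢ, β + n).
Batch 1: sum of counts S = 10 over n = 10 hours.
After batch 1: Gamma(α+S, β+n) = Gamma(8.5+10, 2.3+10) = Gamma(18.5, 12.3).
Batch 2: sum of counts S = 9 over n = 12 hours.
After batch 2: Gamma(α+S, β+n) = Gamma(18.5+9, 12.3+12) = Gamma(27.5, 24.3).
Posterior mean = α/β = 27.5/24.3 = 1.1317.

1.1317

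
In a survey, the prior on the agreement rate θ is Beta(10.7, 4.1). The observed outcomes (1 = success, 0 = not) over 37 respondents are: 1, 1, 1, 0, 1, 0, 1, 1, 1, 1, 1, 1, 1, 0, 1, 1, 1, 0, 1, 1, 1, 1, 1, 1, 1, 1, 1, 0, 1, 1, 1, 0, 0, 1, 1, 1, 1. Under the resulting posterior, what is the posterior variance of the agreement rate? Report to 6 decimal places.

The Beta prior is conjugate to a Binomial/Bernoulli likelihood; the update adds successes to α and failures to β.
Posterior: Beta(α+k, β+n−k) = Beta(10.7+30, 4.1+7) = Beta(40.7, 11.1).
Var = αβ/((α+β)²(α+β+1)) = 40.7·11.1/(51.8²·52.8) = 0.003189.

0.003189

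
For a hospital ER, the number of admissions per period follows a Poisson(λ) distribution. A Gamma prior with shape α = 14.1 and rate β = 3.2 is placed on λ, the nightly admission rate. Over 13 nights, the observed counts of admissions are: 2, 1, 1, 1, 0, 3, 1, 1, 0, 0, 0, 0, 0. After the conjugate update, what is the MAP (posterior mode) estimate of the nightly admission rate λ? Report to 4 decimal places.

With a Gamma(shape α, rate β) prior, the Poisson likelihood is conjugate: the posterior is Gamma(α + ΣXᵢ, β + n).
Sum of counts S = 10 over n = 13 nights.
Posterior: Gamma(α+S, β+n) = Gamma(14.1+10, 3.2+13) = Gamma(24.1, 16.2).
Mode of Gamma(α,β) for α≥1 is (α−1)/β = 23.1/16.2 = 1.4259.

1.4259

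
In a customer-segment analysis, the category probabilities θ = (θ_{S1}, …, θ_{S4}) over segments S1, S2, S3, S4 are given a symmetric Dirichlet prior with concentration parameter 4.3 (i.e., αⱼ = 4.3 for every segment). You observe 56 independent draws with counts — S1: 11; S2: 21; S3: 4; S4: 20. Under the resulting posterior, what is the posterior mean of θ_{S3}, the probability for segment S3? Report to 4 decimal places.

The Dirichlet prior is conjugate to the Multinomial likelihood: each posterior αⱼ = prior αⱼ + observed count nⱼ.
Posterior concentration: (15.3, 25.3, 8.3, 24.3), total = 73.2.
E[θ_{S3}|data] = α_{S3}/Σα = 8.3/73.2 = 0.1134.

0.1134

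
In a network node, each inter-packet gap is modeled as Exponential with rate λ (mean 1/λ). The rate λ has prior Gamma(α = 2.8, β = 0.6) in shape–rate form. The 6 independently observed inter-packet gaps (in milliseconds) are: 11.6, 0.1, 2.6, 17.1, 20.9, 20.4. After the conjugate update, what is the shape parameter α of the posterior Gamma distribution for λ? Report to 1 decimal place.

With a Gamma(shape α, rate β) prior on the exponential rate λ, the posterior after n observations with total T = Σxᵢ is Gamma(α+n, β+T).
Sum of observations T = 72.7 milliseconds; n = 6.
Posterior: Gamma(2.8+6, 0.6+72.7) = Gamma(8.8, 73.3).
Posterior α = 8.8.

8.8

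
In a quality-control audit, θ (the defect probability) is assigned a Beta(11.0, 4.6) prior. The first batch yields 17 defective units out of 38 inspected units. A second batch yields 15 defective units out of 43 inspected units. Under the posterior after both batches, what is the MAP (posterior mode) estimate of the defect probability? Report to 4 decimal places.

0.4440

The Beta prior is conjugate to a Binomial/Bernoulli likelihood; the update adds successes to α and failures to β.
After batch 1: Beta(11.0+17, 4.6+21) = Beta(28.0, 25.6).
After batch 2: Beta(28.0+15, 25.6+28) = Beta(43.0, 53.6).
Mode of Beta(a,b) for a,b>1 is (a−1)/(a+b−2) = 42.0/94.6 = 0.4440.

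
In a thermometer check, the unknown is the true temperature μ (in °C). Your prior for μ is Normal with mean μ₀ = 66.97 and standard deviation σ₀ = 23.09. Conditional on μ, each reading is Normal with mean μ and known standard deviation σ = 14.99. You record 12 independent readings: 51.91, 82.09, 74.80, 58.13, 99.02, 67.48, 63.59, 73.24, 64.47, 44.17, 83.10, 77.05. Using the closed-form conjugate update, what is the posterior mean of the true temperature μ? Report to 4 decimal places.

For Normal data with known variance σ², a Normal(μ₀, σ₀²) prior on μ is conjugate. Posterior precision = 1/σ₀² + n/σ²; posterior mean is the precision-weighted average of μ₀ and x̄.
Σxᵢ = 51.91 + 82.09 + 74.80 + 58.13 + 99.02 + 67.48 + 63.59 + 73.24 + 64.47 + 44.17 + 83.10 + 77.05 = 839.05, so n·x̄ = 839.05.
σ₀² = 23.09² = 533.1481, σ² = 14.99² = 224.7001; σ² + n·σ₀² = 224.7001 + 12·533.1481 = 6622.4773.
Posterior mean = (μ₀/σ₀² + n·x̄/σ²)/(1/σ₀² + n/σ²) = (σ²·μ₀ + σ₀²·n·x̄)/(σ² + n·σ₀²) = (224.7001·66.97 + 533.1481·839.05)/6622.4773 = 462386.079002/6622.4773 = 69.8207.

69.8207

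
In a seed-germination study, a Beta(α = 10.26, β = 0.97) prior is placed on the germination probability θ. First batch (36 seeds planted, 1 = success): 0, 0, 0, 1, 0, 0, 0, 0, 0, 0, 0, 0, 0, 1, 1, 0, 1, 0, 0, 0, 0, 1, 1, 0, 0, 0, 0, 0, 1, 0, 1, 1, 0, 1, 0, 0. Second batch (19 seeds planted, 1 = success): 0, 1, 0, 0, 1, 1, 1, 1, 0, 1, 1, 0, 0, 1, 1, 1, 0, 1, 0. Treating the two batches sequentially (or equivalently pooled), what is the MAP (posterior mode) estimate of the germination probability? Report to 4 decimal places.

0.4711

The Beta prior is conjugate to a Binomial/Bernoulli likelihood; the update adds successes to α and failures to β.
After batch 1: Beta(10.26+10, 0.97+26) = Beta(20.26, 26.97).
After batch 2: Beta(20.26+11, 26.97+8) = Beta(31.26, 34.97).
Mode of Beta(a,b) for a,b>1 is (a−1)/(a+b−2) = 30.26/64.23 = 0.4711.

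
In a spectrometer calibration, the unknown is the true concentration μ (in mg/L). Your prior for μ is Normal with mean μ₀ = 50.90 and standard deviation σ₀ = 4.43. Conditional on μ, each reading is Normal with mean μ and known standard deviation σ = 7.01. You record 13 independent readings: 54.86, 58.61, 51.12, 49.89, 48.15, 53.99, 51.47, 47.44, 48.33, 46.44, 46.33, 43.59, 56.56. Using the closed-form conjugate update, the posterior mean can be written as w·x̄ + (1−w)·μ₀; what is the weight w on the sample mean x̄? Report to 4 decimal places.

0.8385

For Normal data with known variance σ², a Normal(μ₀, σ₀²) prior on μ is conjugate. Posterior precision = 1/σ₀² + n/σ²; posterior mean is the precision-weighted average of μ₀ and x̄.
σ₀² = 4.43² = 19.6249, σ² = 7.01² = 49.1401. Prior precision 1/σ₀² = 1/19.6249; data precision n/σ² = 13/49.1401.
w = (n/σ²)/(1/σ₀² + n/σ²) = n·σ₀²/(σ² + n·σ₀²) = 13·19.6249/(49.1401 + 13·19.6249) = 255.1237/304.2638 = 0.8385.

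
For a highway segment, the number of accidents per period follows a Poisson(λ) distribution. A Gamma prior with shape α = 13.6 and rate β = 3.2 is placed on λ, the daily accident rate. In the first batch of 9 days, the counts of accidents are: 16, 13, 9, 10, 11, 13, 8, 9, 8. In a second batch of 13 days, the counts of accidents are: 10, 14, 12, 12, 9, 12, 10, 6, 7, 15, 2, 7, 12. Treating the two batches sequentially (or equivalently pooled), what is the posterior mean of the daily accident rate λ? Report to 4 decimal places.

With a Gamma(shape α, rate β) prior, the Poisson likelihood is conjugate: the posterior is Gamma(α + ΣXᵢ, β + n).
Batch 1: sum of counts S = 97 over n = 9 days.
After batch 1: Gamma(α+S, β+n) = Gamma(13.6+97, 3.2+9) = Gamma(110.6, 12.2).
Batch 2: sum of counts S = 128 over n = 13 days.
After batch 2: Gamma(α+S, β+n) = Gamma(110.6+128, 12.2+13) = Gamma(238.6, 25.2).
Posterior mean = α/β = 238.6/25.2 = 9.4683.

9.4683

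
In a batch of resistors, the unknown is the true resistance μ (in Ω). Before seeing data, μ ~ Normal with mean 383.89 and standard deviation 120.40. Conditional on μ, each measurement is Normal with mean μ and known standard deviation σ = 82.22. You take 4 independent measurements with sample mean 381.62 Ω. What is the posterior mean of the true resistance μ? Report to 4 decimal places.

For Normal data with known variance σ², a Normal(μ₀, σ₀²) prior on μ is conjugate. Posterior precision = 1/σ₀² + n/σ²; posterior mean is the precision-weighted average of μ₀ and x̄.
n·x̄ = 4·381.62 = 1526.48.
σ₀² = 120.40² = 14496.16, σ² = 82.22² = 6760.1284; σ² + n·σ₀² = 6760.1284 + 4·14496.16 = 64744.7684.
Posterior mean = (μ₀/σ₀² + n·x̄/σ²)/(1/σ₀² + n/σ²) = (σ²·μ₀ + σ₀²·n·x̄)/(σ² + n·σ₀²) = (6760.1284·383.89 + 14496.16·1526.48)/64744.7684 = 24723244.008276/64744.7684 = 381.8570.

381.8570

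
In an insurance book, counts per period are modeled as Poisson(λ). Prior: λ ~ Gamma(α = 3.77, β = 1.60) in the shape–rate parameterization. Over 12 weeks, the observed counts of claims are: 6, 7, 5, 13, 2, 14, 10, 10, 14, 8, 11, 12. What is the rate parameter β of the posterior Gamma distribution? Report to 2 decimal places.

13.60

With a Gamma(shape α, rate β) prior, the Poisson likelihood is conjugate: the posterior is Gamma(α + ΣXᵢ, β + n).
Sum of counts S = 112 over n = 12 weeks.
Posterior: Gamma(α+S, β+n) = Gamma(3.77+112, 1.60+12) = Gamma(115.77, 13.60).
Posterior β = 13.60.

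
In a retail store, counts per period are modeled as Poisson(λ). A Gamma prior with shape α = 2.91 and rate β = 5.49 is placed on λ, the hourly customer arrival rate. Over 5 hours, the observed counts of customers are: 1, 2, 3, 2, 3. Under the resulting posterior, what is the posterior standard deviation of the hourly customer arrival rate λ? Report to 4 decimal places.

0.3555

With a Gamma(shape α, rate β) prior, the Poisson likelihood is conjugate: the posterior is Gamma(α + ΣXᵢ, β + n).
Sum of counts S = 11 over n = 5 hours.
Posterior: Gamma(α+S, β+n) = Gamma(2.91+11, 5.49+5) = Gamma(13.91, 10.49).
SD = √α/β = √13.91/10.49 = 0.3555.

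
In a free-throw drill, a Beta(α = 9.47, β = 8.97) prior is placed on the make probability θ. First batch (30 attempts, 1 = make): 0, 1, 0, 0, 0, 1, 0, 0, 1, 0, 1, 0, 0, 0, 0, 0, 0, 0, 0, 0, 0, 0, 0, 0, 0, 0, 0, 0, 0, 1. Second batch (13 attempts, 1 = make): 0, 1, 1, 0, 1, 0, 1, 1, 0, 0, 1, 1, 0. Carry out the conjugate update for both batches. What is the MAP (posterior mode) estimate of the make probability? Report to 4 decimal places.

The Beta prior is conjugate to a Binomial/Bernoulli likelihood; the update adds successes to α and failures to β.
After batch 1: Beta(9.47+5, 8.97+25) = Beta(14.47, 33.97).
After batch 2: Beta(14.47+7, 33.97+6) = Beta(21.47, 39.97).
Mode of Beta(a,b) for a,b>1 is (a−1)/(a+b−2) = 20.47/59.44 = 0.3444.

0.3444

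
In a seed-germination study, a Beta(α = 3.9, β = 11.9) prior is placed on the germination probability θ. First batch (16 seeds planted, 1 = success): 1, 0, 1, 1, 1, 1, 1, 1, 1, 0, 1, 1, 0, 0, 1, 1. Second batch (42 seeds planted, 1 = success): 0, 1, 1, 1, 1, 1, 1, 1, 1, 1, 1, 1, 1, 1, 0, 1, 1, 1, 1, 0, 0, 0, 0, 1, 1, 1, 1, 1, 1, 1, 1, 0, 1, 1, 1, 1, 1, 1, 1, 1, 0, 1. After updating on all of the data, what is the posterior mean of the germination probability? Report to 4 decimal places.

0.6762

The Beta prior is conjugate to a Binomial/Bernoulli likelihood; the update adds successes to α and failures to β.
After batch 1: Beta(3.9+12, 11.9+4) = Beta(15.9, 15.9).
After batch 2: Beta(15.9+34, 15.9+8) = Beta(49.9, 23.9).
Posterior mean = α/(α+β) = 49.9/73.8 = 0.6762.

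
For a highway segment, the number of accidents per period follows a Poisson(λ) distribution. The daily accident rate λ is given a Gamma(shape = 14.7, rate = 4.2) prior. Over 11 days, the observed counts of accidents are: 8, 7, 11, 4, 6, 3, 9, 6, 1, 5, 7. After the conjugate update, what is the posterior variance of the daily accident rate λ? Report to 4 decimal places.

With a Gamma(shape α, rate β) prior, the Poisson likelihood is conjugate: the posterior is Gamma(α + ΣXᵢ, β + n).
Sum of counts S = 67 over n = 11 days.
Posterior: Gamma(α+S, β+n) = Gamma(14.7+67, 4.2+11) = Gamma(81.7, 15.2).
Var = α/β² = 81.7/15.2² = 0.3536.

0.3536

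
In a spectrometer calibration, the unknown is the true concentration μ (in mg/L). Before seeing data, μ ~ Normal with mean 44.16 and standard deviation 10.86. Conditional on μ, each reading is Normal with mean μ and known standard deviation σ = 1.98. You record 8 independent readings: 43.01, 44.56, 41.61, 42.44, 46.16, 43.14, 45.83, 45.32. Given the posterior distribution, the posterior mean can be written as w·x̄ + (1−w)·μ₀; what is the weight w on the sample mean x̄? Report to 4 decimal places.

0.9959

For Normal data with known variance σ², a Normal(μ₀, σ₀²) prior on μ is conjugate. Posterior precision = 1/σ₀² + n/σ²; posterior mean is the precision-weighted average of μ₀ and x̄.
σ₀² = 10.86² = 117.9396, σ² = 1.98² = 3.9204. Prior precision 1/σ₀² = 1/117.9396; data precision n/σ² = 8/3.9204.
w = (n/σ²)/(1/σ₀² + n/σ²) = n·σ₀²/(σ² + n·σ₀²) = 8·117.9396/(3.9204 + 8·117.9396) = 943.5168/947.4372 = 0.9959.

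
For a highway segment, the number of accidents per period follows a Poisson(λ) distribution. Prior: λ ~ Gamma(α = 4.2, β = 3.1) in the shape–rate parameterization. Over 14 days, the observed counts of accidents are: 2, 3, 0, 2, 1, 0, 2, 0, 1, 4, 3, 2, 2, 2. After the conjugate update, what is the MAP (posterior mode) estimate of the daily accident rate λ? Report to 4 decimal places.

1.5906

With a Gamma(shape α, rate β) prior, the Poisson likelihood is conjugate: the posterior is Gamma(α + ΣXᵢ, β + n).
Sum of counts S = 24 over n = 14 days.
Posterior: Gamma(α+S, β+n) = Gamma(4.2+24, 3.1+14) = Gamma(28.2, 17.1).
Mode of Gamma(α,β) for α≥1 is (α−1)/β = 27.2/17.1 = 1.5906.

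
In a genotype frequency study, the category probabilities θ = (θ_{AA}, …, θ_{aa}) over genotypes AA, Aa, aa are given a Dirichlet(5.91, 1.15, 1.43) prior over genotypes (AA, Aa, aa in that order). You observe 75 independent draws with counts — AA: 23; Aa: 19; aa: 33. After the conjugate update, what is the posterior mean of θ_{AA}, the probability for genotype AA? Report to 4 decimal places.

The Dirichlet prior is conjugate to the Multinomial likelihood: each posterior αⱼ = prior αⱼ + observed count nⱼ.
Posterior concentration: (28.91, 20.15, 34.43), total = 83.49.
E[θ_{AA}|data] = α_{AA}/Σα = 28.91/83.49 = 0.3463.

0.3463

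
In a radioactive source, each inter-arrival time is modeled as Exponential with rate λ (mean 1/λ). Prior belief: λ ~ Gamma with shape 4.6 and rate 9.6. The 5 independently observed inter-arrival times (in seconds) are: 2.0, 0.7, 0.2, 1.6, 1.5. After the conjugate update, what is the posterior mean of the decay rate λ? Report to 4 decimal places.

0.6154

With a Gamma(shape α, rate β) prior on the exponential rate λ, the posterior after n observations with total T = Σxᵢ is Gamma(α+n, β+T).
Sum of observations T = 6.0 seconds; n = 5.
Posterior: Gamma(4.6+5, 9.6+6.0) = Gamma(9.6, 15.6).
Posterior mean of λ = α/β = 9.6/15.6 = 0.6154.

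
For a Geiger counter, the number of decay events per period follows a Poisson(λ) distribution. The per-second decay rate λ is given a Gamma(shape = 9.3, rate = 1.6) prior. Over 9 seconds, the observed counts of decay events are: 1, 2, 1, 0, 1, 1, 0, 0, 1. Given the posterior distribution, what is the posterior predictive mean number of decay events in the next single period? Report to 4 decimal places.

1.5377

With a Gamma(shape α, rate β) prior, the Poisson likelihood is conjugate: the posterior is Gamma(α + ΣXᵢ, β + n).
Sum of counts S = 7 over n = 9 seconds.
Posterior: Gamma(α+S, β+n) = Gamma(9.3+7, 1.6+9) = Gamma(16.3, 10.6).
The predictive distribution for one future period is NegBinom with mean α/β = 1.5377.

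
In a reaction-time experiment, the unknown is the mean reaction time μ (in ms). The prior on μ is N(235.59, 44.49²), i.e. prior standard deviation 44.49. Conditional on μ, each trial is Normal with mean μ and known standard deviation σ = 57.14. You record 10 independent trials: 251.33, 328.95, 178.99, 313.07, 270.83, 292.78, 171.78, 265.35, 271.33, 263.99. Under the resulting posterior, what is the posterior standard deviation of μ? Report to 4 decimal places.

16.7412

For Normal data with known variance σ², a Normal(μ₀, σ₀²) prior on μ is conjugate. Posterior precision = 1/σ₀² + n/σ²; posterior mean is the precision-weighted average of μ₀ and x̄.
σ₀² = 44.49² = 1979.3601, σ² = 57.14² = 3264.9796; σ² + n·σ₀² = 3264.9796 + 10·1979.3601 = 23058.5806.
Posterior precision = 1/σ₀² + n/σ² = 1/1979.3601 + 10/3264.9796 = (σ² + n·σ₀²)/(σ₀²σ²) = 23058.5806/(1979.3601·3264.9796); posterior variance σₙ² = σ₀²σ²/(σ² + n·σ₀²) = 1979.3601·3264.9796/23058.5806 = 280.267483.
Posterior SD = √σₙ² = √(1979.3601·3264.9796/23058.5806) = 16.7412.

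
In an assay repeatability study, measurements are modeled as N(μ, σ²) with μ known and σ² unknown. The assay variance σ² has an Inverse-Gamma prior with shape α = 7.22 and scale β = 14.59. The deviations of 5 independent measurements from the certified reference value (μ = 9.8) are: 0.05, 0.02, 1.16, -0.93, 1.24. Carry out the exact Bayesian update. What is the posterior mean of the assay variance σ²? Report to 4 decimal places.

With known mean μ and an Inverse-Gamma(α, β) prior on σ², the Normal likelihood is conjugate: posterior is Inv-Gamma(α + n/2, β + Σ(xᵢ−μ)²/2).
Σ(xᵢ−μ)² = (0.05)² + (0.02)² + (1.16)² + (-0.93)² + (1.24)² = 3.7510.
Posterior: Inv-Gamma(7.22 + 5/2, 14.59 + 3.7510/2) = Inv-Gamma(9.72, 16.46550).
E[σ²|data] = β/(α−1) = 16.46550/8.72 = 1.8882.

1.8882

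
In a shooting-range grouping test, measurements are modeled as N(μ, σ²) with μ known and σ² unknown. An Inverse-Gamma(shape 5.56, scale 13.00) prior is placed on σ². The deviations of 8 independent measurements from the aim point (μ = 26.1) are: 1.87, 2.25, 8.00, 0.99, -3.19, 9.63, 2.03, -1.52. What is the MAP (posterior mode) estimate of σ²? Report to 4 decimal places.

9.8903

With known mean μ and an Inverse-Gamma(α, β) prior on σ², the Normal likelihood is conjugate: posterior is Inv-Gamma(α + n/2, β + Σ(xᵢ−μ)²/2).
Σ(xᵢ−μ)² = (1.87)² + (2.25)² + (8.00)² + (0.99)² + (-3.19)² + (9.63)² + (2.03)² + (-1.52)² = 182.8838.
Posterior: Inv-Gamma(5.56 + 8/2, 13.00 + 182.8838/2) = Inv-Gamma(9.56, 104.44190).
Mode = β/(α+1) = 104.44190/10.56 = 9.8903.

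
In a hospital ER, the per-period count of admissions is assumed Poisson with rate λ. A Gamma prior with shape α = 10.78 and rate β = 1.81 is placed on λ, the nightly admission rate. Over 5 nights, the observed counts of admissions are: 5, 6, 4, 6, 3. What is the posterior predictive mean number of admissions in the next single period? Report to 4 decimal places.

5.1072

With a Gamma(shape α, rate β) prior, the Poisson likelihood is conjugate: the posterior is Gamma(α + ΣXᵢ, β + n).
Sum of counts S = 24 over n = 5 nights.
Posterior: Gamma(α+S, β+n) = Gamma(10.78+24, 1.81+5) = Gamma(34.78, 6.81).
The predictive distribution for one future period is NegBinom with mean α/β = 5.1072.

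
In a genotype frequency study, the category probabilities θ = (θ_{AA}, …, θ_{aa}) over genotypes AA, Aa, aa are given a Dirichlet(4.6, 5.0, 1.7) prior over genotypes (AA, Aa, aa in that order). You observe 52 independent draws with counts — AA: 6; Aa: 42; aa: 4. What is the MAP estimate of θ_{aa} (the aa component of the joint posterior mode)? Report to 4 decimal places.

The Dirichlet prior is conjugate to the Multinomial likelihood: each posterior αⱼ = prior αⱼ + observed count nⱼ.
Posterior concentration: (10.6, 47.0, 5.7), total = 63.3.
Joint mode component: (α_{aa}−1)/(Σα−K) = 4.7/60.3 = 0.0779.

0.0779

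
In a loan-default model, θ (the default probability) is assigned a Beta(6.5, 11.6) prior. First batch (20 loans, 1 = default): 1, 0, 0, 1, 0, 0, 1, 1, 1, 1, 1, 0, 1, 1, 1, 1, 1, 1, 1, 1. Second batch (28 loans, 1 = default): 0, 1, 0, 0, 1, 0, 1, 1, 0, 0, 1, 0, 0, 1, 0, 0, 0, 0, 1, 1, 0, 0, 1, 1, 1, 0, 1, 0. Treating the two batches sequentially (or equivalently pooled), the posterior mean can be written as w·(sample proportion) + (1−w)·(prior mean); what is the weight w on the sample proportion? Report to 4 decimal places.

The Beta prior is conjugate to a Binomial/Bernoulli likelihood; the update adds successes to α and failures to β.
Total number of loans: n = 20 + 28 = 48.
Posterior mean = (α₀+k)/(α₀+β₀+n) = [n/(α₀+β₀+n)]·(k/n) + [(α₀+β₀)/(α₀+β₀+n)]·α₀/(α₀+β₀), so only n and the prior enter the weight.
The weight on the data is w = n/(α₀+β₀+n) = 48/(6.5+11.6+48) = 48/66.1 = 0.7262.

0.7262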